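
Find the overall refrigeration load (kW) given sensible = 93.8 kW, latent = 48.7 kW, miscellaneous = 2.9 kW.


Q_total = Q_s + Q_l + Q_misc
Q_total = 93.8 + 48.7 + 2.9
Q_total = 145.4 kW

145.4


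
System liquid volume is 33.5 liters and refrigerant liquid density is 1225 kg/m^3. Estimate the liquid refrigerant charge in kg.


Charge = V * rho / 1000
Charge = 33.5 * 1225 / 1000
Charge = 41.04 kg

41.04


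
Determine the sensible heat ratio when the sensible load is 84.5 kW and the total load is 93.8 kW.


SHR = Q_sensible / Q_total
SHR = 84.5 / 93.8
SHR = 0.901

0.901


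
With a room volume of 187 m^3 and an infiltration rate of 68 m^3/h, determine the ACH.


ACH = flow / volume
ACH = 68 / 187
ACH = 0.364

0.364


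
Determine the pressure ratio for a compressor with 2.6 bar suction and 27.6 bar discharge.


PR = P_high / P_low
PR = 27.6 / 2.6
PR = 10.615

10.615


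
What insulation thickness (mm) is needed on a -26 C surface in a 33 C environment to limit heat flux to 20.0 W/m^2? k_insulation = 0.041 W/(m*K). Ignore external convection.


dT = 33 - (-26) = 59 K
thickness = k * dT / q_max * 1000
thickness = 0.041 * 59 / 20.0 * 1000
thickness = 121.0 mm

121.0


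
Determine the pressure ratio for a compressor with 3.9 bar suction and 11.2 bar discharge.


PR = P_high / P_low
PR = 11.2 / 3.9
PR = 2.872

2.872


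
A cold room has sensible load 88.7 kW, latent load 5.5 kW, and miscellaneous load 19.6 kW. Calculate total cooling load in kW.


Q_total = Q_s + Q_l + Q_misc
Q_total = 88.7 + 5.5 + 19.6
Q_total = 113.8 kW

113.8


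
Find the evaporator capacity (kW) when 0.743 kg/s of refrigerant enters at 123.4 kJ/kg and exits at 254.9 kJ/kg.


dh = 254.9 - 123.4 = 131.5 kJ/kg
Q_evap = m_dot * dh = 0.743 * 131.5
Q_evap = 97.7 kW

97.7


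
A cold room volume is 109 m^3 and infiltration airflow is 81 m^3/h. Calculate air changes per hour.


ACH = flow / volume
ACH = 81 / 109
ACH = 0.743

0.743


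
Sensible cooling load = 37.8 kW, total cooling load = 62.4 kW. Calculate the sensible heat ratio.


SHR = Q_sensible / Q_total
SHR = 37.8 / 62.4
SHR = 0.606

0.606


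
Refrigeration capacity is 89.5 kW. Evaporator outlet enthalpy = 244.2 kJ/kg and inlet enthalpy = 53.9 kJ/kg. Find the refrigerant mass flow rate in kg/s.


dh = 244.2 - 53.9 = 190.3 kJ/kg
m_dot = Q / dh = 89.5 / 190.3 = 0.4703 kg/s

0.4703


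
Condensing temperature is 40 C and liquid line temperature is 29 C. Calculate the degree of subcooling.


Subcooling = T_cond - T_liquid
Subcooling = 40 - 29
Subcooling = 11 K

11


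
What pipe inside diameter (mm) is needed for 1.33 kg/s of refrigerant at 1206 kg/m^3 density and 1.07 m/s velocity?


A = m_dot / (rho * v) = 1.33 / (1206 * 1.07) = 0.001030672184 m^2
d = sqrt(4*A/pi) * 1000
d = 36.2 mm

36.2


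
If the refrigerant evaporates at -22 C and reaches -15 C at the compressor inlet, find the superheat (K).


Superheat = T_suction - T_evap
Superheat = -15 - (-22)
Superheat = 7 K

7


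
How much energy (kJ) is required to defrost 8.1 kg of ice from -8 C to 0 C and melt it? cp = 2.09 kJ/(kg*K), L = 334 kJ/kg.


Sensible heat = cp * dT = 2.09 * 8 = 16.72 kJ/kg
Total per kg = 16.72 + 334 = 350.72 kJ/kg
Q = m * total = 8.1 * 350.72
Q = 2840.8 kJ

2840.8


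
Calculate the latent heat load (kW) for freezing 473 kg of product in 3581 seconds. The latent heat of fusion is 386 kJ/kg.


Q_lat = m * h_fg / t
Q_lat = 473 * 386 / 3581
Q_lat = 50.99 kW

50.99


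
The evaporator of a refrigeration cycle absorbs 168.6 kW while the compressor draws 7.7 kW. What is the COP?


COP = Q_evap / W
COP = 168.6 / 7.7
COP = 21.896

21.896


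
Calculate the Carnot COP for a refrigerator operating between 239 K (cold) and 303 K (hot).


dT = 303 - 239 = 64 K
COP_carnot = T_cold / dT = 239 / 64
COP_carnot = 3.734

3.734


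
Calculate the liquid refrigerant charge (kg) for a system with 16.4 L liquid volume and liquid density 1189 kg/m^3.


Charge = V * rho / 1000
Charge = 16.4 * 1189 / 1000
Charge = 19.5 kg

19.5


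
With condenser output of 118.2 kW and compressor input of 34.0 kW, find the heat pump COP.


COP_hp = Q_cond / W
COP_hp = 118.2 / 34.0
COP_hp = 3.476

3.476


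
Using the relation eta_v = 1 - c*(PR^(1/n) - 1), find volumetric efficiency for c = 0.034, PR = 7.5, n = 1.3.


PR^(1/n) = 7.5^(1/1.3) = 4.71111872
eta_v = 1 - 0.034 * (4.71111872 - 1)
eta_v = 0.8738

0.8738


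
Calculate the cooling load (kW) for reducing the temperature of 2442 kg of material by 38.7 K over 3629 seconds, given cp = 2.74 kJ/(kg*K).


Q = m * cp * dT / t
Q = 2442 * 2.74 * 38.7 / 3629
Q = 71.354 kW

71.354


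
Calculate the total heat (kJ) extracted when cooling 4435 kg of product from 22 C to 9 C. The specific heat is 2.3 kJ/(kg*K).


dT = 22 - (9) = 13 K
Q = m * cp * dT = 4435 * 2.3 * 13
Q = 132607 kJ

132607


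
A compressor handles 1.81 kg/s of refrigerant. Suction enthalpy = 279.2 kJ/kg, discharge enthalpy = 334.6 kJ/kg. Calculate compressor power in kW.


dh = 334.6 - 279.2 = 55.4 kJ/kg
W = m_dot * dh = 1.81 * 55.4 = 100.27 kW

100.27


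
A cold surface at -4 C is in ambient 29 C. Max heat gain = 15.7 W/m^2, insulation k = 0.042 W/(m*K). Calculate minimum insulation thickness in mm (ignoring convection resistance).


dT = 29 - (-4) = 33 K
thickness = k * dT / q_max * 1000
thickness = 0.042 * 33 / 15.7 * 1000
thickness = 88.3 mm

88.3


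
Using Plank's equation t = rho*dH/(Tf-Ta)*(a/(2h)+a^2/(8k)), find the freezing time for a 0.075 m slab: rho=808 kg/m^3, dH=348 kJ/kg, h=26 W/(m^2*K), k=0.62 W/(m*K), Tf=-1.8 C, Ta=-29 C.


dT = -1.8 - (-29) = 27.2 K
term1 = a/(2h) = 0.075/(2*26) = 0.001442307692
term2 = a^2/(8k) = 0.075^2/(8*0.62) = 0.001134072581
t = rho*dH*1000/dT * (term1 + term2)
t = 808*348*1000/27.2 * (0.001442307692 + 0.001134072581)
t = 26634 s

26634


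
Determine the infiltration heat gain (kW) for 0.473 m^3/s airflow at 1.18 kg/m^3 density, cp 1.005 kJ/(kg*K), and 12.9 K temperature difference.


Q = V_dot * rho * cp * dT
Q = 0.473 * 1.18 * 1.005 * 12.9
Q = 7.236 kW

7.236


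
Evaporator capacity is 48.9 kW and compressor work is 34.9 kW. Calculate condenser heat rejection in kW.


Q_cond = Q_evap + W
Q_cond = 48.9 + 34.9
Q_cond = 83.8 kW

83.8


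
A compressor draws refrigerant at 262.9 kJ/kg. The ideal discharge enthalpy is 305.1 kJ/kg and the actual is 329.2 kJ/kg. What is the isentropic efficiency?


dh_ideal = 305.1 - 262.9 = 42.2 kJ/kg
dh_actual = 329.2 - 262.9 = 66.3 kJ/kg
eta_s = dh_ideal / dh_actual = 42.2 / 66.3
eta_s = 0.6365

0.6365


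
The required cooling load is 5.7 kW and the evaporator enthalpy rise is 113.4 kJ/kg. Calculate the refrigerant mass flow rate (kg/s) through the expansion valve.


m_dot = Q / dh
m_dot = 5.7 / 113.4
m_dot = 0.0503 kg/s

0.0503


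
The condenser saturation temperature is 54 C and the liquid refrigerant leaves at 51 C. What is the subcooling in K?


Subcooling = T_cond - T_liquid
Subcooling = 54 - 51
Subcooling = 3 K

3


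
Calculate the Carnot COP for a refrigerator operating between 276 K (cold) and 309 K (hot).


dT = 309 - 276 = 33 K
COP_carnot = T_cold / dT = 276 / 33
COP_carnot = 8.364

8.364


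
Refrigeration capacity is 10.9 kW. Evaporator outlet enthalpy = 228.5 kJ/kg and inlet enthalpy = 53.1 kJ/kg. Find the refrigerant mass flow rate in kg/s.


dh = 228.5 - 53.1 = 175.4 kJ/kg
m_dot = Q / dh = 10.9 / 175.4 = 0.0621 kg/s

0.0621


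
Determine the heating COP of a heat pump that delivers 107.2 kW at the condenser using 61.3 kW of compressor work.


COP_hp = Q_cond / W
COP_hp = 107.2 / 61.3
COP_hp = 1.749

1.749


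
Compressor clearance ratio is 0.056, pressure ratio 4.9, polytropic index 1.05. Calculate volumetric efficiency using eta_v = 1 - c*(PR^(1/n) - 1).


PR^(1/n) = 4.9^(1/1.05) = 4.54286258
eta_v = 1 - 0.056 * (4.54286258 - 1)
eta_v = 0.8016

0.8016


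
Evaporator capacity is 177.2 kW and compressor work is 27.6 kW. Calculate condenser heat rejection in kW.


Q_cond = Q_evap + W
Q_cond = 177.2 + 27.6
Q_cond = 204.8 kW

204.8


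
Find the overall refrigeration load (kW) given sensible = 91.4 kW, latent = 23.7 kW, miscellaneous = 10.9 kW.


Q_total = Q_s + Q_l + Q_misc
Q_total = 91.4 + 23.7 + 10.9
Q_total = 126.0 kW

126.0


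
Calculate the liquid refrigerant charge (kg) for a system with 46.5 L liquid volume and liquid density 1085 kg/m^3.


Charge = V * rho / 1000
Charge = 46.5 * 1085 / 1000
Charge = 50.45 kg

50.45


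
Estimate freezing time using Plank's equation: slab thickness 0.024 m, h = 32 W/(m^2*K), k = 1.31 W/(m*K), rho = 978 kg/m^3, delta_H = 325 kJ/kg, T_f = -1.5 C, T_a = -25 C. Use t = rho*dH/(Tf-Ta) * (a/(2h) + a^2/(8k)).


dT = -1.5 - (-25) = 23.5 K
term1 = a/(2h) = 0.024/(2*32) = 0.000375
term2 = a^2/(8k) = 0.024^2/(8*1.31) = 0.00005496183206
t = rho*dH*1000/dT * (term1 + term2)
t = 978*325*1000/23.5 * (0.000375 + 0.00005496183206)
t = 5815 s

5815


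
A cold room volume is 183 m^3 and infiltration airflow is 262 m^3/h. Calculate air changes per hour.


ACH = flow / volume
ACH = 262 / 183
ACH = 1.432

1.432


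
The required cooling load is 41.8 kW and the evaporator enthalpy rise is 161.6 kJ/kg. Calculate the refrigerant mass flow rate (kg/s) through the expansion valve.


m_dot = Q / dh
m_dot = 41.8 / 161.6
m_dot = 0.2587 kg/s

0.2587


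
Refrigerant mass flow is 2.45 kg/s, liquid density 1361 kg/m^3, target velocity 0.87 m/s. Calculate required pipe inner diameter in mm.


A = m_dot / (rho * v) = 2.45 / (1361 * 0.87) = 0.002069134426 m^2
d = sqrt(4*A/pi) * 1000
d = 51.3 mm

51.3


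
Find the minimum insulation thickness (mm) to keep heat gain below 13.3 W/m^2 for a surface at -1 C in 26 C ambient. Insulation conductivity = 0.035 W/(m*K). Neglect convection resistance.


dT = 26 - (-1) = 27 K
thickness = k * dT / q_max * 1000
thickness = 0.035 * 27 / 13.3 * 1000
thickness = 71.1 mm

71.1


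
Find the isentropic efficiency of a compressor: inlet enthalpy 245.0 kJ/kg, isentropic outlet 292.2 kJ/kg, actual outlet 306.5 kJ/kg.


dh_ideal = 292.2 - 245.0 = 47.2 kJ/kg
dh_actual = 306.5 - 245.0 = 61.5 kJ/kg
eta_s = dh_ideal / dh_actual = 47.2 / 61.5
eta_s = 0.7675

0.7675


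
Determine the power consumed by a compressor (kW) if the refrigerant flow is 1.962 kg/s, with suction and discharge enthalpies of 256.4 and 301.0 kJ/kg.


dh = 301.0 - 256.4 = 44.6 kJ/kg
W = m_dot * dh = 1.962 * 44.6 = 87.51 kW

87.51


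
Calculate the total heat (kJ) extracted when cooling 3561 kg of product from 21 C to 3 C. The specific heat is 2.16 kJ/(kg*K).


dT = 21 - (3) = 18 K
Q = m * cp * dT = 3561 * 2.16 * 18
Q = 138452 kJ

138452


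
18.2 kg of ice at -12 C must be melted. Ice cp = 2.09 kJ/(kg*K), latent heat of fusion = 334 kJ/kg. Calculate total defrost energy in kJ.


Sensible heat = cp * dT = 2.09 * 12 = 25.08 kJ/kg
Total per kg = 25.08 + 334 = 359.08 kJ/kg
Q = m * total = 18.2 * 359.08
Q = 6535.3 kJ

6535.3


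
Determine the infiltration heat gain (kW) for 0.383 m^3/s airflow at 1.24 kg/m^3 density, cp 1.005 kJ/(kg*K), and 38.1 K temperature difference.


Q = V_dot * rho * cp * dT
Q = 0.383 * 1.24 * 1.005 * 38.1
Q = 18.185 kW

18.185


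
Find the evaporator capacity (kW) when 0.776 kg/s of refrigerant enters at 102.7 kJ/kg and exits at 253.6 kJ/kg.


dh = 253.6 - 102.7 = 150.9 kJ/kg
Q_evap = m_dot * dh = 0.776 * 150.9
Q_evap = 117.1 kW

117.1


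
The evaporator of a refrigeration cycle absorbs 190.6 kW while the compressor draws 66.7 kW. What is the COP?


COP = Q_evap / W
COP = 190.6 / 66.7
COP = 2.858

2.858


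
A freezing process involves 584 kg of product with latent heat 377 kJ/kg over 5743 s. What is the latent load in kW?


Q_lat = m * h_fg / t
Q_lat = 584 * 377 / 5743
Q_lat = 38.34 kW

38.34


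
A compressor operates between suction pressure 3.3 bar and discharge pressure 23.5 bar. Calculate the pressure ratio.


PR = P_high / P_low
PR = 23.5 / 3.3
PR = 7.121

7.121


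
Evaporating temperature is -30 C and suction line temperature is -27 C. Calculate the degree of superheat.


Superheat = T_suction - T_evap
Superheat = -27 - (-30)
Superheat = 3 K

3


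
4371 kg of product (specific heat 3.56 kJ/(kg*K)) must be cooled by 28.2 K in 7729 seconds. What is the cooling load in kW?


Q = m * cp * dT / t
Q = 4371 * 3.56 * 28.2 / 7729
Q = 56.775 kW

56.775


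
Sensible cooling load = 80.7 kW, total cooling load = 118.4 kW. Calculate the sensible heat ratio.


SHR = Q_sensible / Q_total
SHR = 80.7 / 118.4
SHR = 0.682

0.682


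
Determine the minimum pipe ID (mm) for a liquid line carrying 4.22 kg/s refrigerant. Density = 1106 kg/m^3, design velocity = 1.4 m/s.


A = m_dot / (rho * v) = 4.22 / (1106 * 1.4) = 0.002725393955 m^2
d = sqrt(4*A/pi) * 1000
d = 58.9 mm

58.9


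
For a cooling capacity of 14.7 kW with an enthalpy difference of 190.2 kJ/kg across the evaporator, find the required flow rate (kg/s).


m_dot = Q / dh
m_dot = 14.7 / 190.2
m_dot = 0.0773 kg/s

0.0773


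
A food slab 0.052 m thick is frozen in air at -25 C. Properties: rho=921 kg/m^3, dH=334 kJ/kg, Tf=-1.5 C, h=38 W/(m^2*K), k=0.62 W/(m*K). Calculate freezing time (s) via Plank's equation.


dT = -1.5 - (-25) = 23.5 K
term1 = a/(2h) = 0.052/(2*38) = 0.0006842105263
term2 = a^2/(8k) = 0.052^2/(8*0.62) = 0.0005451612903
t = rho*dH*1000/dT * (term1 + term2)
t = 921*334*1000/23.5 * (0.0006842105263 + 0.0005451612903)
t = 16092 s

16092


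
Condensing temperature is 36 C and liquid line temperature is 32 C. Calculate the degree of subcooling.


Subcooling = T_cond - T_liquid
Subcooling = 36 - 32
Subcooling = 4 K

4


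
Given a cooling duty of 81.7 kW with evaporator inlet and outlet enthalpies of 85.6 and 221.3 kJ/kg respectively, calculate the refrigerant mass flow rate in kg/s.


dh = 221.3 - 85.6 = 135.7 kJ/kg
m_dot = Q / dh = 81.7 / 135.7 = 0.6021 kg/s

0.6021


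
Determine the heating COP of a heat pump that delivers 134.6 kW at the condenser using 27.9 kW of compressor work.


COP_hp = Q_cond / W
COP_hp = 134.6 / 27.9
COP_hp = 4.824

4.824


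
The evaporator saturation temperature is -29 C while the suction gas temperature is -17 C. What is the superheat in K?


Superheat = T_suction - T_evap
Superheat = -17 - (-29)
Superheat = 12 K

12


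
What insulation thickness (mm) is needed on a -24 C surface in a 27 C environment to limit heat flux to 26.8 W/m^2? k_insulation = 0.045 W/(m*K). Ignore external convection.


dT = 27 - (-24) = 51 K
thickness = k * dT / q_max * 1000
thickness = 0.045 * 51 / 26.8 * 1000
thickness = 85.6 mm

85.6


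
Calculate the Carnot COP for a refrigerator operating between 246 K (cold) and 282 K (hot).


dT = 282 - 246 = 36 K
COP_carnot = T_cold / dT = 246 / 36
COP_carnot = 6.833

6.833


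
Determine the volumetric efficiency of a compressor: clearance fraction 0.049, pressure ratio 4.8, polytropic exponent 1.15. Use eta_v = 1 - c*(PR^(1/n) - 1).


PR^(1/n) = 4.8^(1/1.15) = 3.91186343
eta_v = 1 - 0.049 * (3.91186343 - 1)
eta_v = 0.8573

0.8573


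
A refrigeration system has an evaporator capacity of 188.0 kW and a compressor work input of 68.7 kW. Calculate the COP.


COP = Q_evap / W
COP = 188.0 / 68.7
COP = 2.737

2.737


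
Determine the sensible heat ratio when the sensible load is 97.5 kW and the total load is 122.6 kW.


SHR = Q_sensible / Q_total
SHR = 97.5 / 122.6
SHR = 0.795

0.795


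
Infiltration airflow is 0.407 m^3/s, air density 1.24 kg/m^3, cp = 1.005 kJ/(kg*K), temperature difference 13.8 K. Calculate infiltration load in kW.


Q = V_dot * rho * cp * dT
Q = 0.407 * 1.24 * 1.005 * 13.8
Q = 6.999 kW

6.999


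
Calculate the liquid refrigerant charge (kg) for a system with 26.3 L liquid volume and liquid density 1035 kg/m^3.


Charge = V * rho / 1000
Charge = 26.3 * 1035 / 1000
Charge = 27.22 kg

27.22


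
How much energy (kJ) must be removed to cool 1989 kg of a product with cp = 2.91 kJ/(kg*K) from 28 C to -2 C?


dT = 28 - (-2) = 30 K
Q = m * cp * dT = 1989 * 2.91 * 30
Q = 173640 kJ

173640


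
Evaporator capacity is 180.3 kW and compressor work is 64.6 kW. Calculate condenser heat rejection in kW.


Q_cond = Q_evap + W
Q_cond = 180.3 + 64.6
Q_cond = 244.9 kW

244.9


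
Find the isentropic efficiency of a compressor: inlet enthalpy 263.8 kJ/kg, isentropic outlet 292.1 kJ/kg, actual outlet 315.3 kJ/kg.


dh_ideal = 292.1 - 263.8 = 28.3 kJ/kg
dh_actual = 315.3 - 263.8 = 51.5 kJ/kg
eta_s = dh_ideal / dh_actual = 28.3 / 51.5
eta_s = 0.5495

0.5495


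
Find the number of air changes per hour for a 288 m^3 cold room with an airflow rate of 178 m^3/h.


ACH = flow / volume
ACH = 178 / 288
ACH = 0.618

0.618


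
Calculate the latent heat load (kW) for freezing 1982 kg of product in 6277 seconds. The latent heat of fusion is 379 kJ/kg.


Q_lat = m * h_fg / t
Q_lat = 1982 * 379 / 6277
Q_lat = 119.67 kW

119.67


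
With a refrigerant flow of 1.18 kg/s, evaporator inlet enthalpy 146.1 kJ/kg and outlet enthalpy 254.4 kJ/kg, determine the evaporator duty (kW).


dh = 254.4 - 146.1 = 108.3 kJ/kg
Q_evap = m_dot * dh = 1.18 * 108.3
Q_evap = 127.79 kW

127.79


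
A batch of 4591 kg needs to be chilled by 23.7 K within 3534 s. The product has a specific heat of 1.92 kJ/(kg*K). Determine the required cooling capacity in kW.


Q = m * cp * dT / t
Q = 4591 * 1.92 * 23.7 / 3534
Q = 59.114 kW

59.114


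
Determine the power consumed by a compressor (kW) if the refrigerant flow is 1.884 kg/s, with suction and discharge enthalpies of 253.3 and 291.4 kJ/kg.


dh = 291.4 - 253.3 = 38.1 kJ/kg
W = m_dot * dh = 1.884 * 38.1 = 71.78 kW

71.78


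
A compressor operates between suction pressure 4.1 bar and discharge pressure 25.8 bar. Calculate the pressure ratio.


PR = P_high / P_low
PR = 25.8 / 4.1
PR = 6.293

6.293


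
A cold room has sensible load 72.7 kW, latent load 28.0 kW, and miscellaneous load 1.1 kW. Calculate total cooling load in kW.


Q_total = Q_s + Q_l + Q_misc
Q_total = 72.7 + 28.0 + 1.1
Q_total = 101.8 kW

101.8


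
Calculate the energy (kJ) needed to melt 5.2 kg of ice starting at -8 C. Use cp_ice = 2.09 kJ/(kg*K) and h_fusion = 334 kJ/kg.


Sensible heat = cp * dT = 2.09 * 8 = 16.72 kJ/kg
Total per kg = 16.72 + 334 = 350.72 kJ/kg
Q = m * total = 5.2 * 350.72
Q = 1823.7 kJ

1823.7


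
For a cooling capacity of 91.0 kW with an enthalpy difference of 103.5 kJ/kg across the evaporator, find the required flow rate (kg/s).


m_dot = Q / dh
m_dot = 91.0 / 103.5
m_dot = 0.8792 kg/s

0.8792


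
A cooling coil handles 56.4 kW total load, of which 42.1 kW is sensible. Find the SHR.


SHR = Q_sensible / Q_total
SHR = 42.1 / 56.4
SHR = 0.746

0.746


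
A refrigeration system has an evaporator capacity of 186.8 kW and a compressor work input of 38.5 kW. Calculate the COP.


COP = Q_evap / W
COP = 186.8 / 38.5
COP = 4.852

4.852


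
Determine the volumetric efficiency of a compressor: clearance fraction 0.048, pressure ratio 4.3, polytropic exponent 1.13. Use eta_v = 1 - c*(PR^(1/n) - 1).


PR^(1/n) = 4.3^(1/1.13) = 3.63572941
eta_v = 1 - 0.048 * (3.63572941 - 1)
eta_v = 0.8735

0.8735


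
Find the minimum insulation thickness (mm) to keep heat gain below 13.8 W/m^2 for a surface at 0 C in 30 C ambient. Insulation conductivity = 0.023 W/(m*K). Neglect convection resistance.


dT = 30 - (0) = 30 K
thickness = k * dT / q_max * 1000
thickness = 0.023 * 30 / 13.8 * 1000
thickness = 50.0 mm

50.0


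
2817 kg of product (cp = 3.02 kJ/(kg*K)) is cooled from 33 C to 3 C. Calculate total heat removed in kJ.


dT = 33 - (3) = 30 K
Q = m * cp * dT = 2817 * 3.02 * 30
Q = 255220 kJ

255220


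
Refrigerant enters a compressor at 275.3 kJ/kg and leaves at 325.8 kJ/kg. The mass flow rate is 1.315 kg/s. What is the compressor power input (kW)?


dh = 325.8 - 275.3 = 50.5 kJ/kg
W = m_dot * dh = 1.315 * 50.5 = 66.41 kW

66.41


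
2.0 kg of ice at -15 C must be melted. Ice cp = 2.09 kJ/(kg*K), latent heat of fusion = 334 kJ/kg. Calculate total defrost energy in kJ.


Sensible heat = cp * dT = 2.09 * 15 = 31.35 kJ/kg
Total per kg = 31.35 + 334 = 365.35 kJ/kg
Q = m * total = 2.0 * 365.35
Q = 730.7 kJ

730.7


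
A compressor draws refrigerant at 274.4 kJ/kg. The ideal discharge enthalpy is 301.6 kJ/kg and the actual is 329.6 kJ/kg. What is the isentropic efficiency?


dh_ideal = 301.6 - 274.4 = 27.2 kJ/kg
dh_actual = 329.6 - 274.4 = 55.2 kJ/kg
eta_s = dh_ideal / dh_actual = 27.2 / 55.2
eta_s = 0.4928

0.4928


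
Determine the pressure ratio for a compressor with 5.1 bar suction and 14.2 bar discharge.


PR = P_high / P_low
PR = 14.2 / 5.1
PR = 2.784

2.784


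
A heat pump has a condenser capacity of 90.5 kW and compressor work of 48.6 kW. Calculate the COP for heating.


COP_hp = Q_cond / W
COP_hp = 90.5 / 48.6
COP_hp = 1.862

1.862


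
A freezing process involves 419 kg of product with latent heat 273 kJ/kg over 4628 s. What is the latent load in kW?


Q_lat = m * h_fg / t
Q_lat = 419 * 273 / 4628
Q_lat = 24.72 kW

24.72


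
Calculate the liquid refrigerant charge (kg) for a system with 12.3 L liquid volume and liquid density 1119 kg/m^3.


Charge = V * rho / 1000
Charge = 12.3 * 1119 / 1000
Charge = 13.76 kg

13.76


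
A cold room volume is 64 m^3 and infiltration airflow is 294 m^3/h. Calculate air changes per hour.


ACH = flow / volume
ACH = 294 / 64
ACH = 4.594

4.594


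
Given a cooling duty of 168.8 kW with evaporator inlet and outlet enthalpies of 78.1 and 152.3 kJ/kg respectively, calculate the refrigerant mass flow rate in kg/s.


dh = 152.3 - 78.1 = 74.2 kJ/kg
m_dot = Q / dh = 168.8 / 74.2 = 2.2749 kg/s

2.2749


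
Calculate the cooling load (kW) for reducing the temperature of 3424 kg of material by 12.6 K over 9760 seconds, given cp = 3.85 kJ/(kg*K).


Q = m * cp * dT / t
Q = 3424 * 3.85 * 12.6 / 9760
Q = 17.018 kW

17.018


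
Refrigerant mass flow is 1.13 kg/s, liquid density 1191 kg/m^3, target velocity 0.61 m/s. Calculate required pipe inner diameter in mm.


A = m_dot / (rho * v) = 1.13 / (1191 * 0.61) = 0.001555381206 m^2
d = sqrt(4*A/pi) * 1000
d = 44.5 mm

44.5


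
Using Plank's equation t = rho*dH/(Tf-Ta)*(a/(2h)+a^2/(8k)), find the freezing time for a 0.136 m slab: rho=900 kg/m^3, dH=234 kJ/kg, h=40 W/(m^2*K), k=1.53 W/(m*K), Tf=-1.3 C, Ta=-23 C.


dT = -1.3 - (-23) = 21.7 K
term1 = a/(2h) = 0.136/(2*40) = 0.0017
term2 = a^2/(8k) = 0.136^2/(8*1.53) = 0.001511111111
t = rho*dH*1000/dT * (term1 + term2)
t = 900*234*1000/21.7 * (0.0017 + 0.001511111111)
t = 31164 s

31164


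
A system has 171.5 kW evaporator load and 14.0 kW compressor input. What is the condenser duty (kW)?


Q_cond = Q_evap + W
Q_cond = 171.5 + 14.0
Q_cond = 185.5 kW

185.5


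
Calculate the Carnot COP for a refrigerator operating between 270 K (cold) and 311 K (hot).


dT = 311 - 270 = 41 K
COP_carnot = T_cold / dT = 270 / 41
COP_carnot = 6.585

6.585


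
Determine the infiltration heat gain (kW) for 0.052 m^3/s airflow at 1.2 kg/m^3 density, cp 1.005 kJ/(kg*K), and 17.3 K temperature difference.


Q = V_dot * rho * cp * dT
Q = 0.052 * 1.2 * 1.005 * 17.3
Q = 1.085 kW

1.085


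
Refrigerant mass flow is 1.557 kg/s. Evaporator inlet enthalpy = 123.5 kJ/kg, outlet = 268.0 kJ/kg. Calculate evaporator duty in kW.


dh = 268.0 - 123.5 = 144.5 kJ/kg
Q_evap = m_dot * dh = 1.557 * 144.5
Q_evap = 224.99 kW

224.99


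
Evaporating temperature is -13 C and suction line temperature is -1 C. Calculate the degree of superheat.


Superheat = T_suction - T_evap
Superheat = -1 - (-13)
Superheat = 12 K

12


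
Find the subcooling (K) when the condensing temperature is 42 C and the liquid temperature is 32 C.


Subcooling = T_cond - T_liquid
Subcooling = 42 - 32
Subcooling = 10 K

10


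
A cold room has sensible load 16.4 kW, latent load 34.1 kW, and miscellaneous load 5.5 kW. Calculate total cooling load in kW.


Q_total = Q_s + Q_l + Q_misc
Q_total = 16.4 + 34.1 + 5.5
Q_total = 56.0 kW

56.0


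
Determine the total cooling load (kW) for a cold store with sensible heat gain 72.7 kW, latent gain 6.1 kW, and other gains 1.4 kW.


Q_total = Q_s + Q_l + Q_misc
Q_total = 72.7 + 6.1 + 1.4
Q_total = 80.2 kW

80.2


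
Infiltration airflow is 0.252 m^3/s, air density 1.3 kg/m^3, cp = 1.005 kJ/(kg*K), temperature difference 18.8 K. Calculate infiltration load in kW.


Q = V_dot * rho * cp * dT
Q = 0.252 * 1.3 * 1.005 * 18.8
Q = 6.19 kW

6.19


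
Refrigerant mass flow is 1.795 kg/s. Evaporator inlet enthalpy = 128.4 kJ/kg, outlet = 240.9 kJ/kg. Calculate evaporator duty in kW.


dh = 240.9 - 128.4 = 112.5 kJ/kg
Q_evap = m_dot * dh = 1.795 * 112.5
Q_evap = 201.94 kW

201.94


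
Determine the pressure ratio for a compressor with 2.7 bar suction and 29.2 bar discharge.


PR = P_high / P_low
PR = 29.2 / 2.7
PR = 10.815

10.815


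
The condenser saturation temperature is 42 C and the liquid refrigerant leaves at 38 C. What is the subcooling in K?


Subcooling = T_cond - T_liquid
Subcooling = 42 - 38
Subcooling = 4 K

4


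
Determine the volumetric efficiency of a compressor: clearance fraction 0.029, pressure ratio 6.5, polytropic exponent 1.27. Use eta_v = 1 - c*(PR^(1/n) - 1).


PR^(1/n) = 6.5^(1/1.27) = 4.36605555
eta_v = 1 - 0.029 * (4.36605555 - 1)
eta_v = 0.9024

0.9024


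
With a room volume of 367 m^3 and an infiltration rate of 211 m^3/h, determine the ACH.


ACH = flow / volume
ACH = 211 / 367
ACH = 0.575

0.575


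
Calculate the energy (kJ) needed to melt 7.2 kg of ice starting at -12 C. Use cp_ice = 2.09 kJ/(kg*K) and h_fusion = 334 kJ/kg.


Sensible heat = cp * dT = 2.09 * 12 = 25.08 kJ/kg
Total per kg = 25.08 + 334 = 359.08 kJ/kg
Q = m * total = 7.2 * 359.08
Q = 2585.4 kJ

2585.4


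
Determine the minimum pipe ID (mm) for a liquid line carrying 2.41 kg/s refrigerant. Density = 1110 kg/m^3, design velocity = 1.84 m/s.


A = m_dot / (rho * v) = 2.41 / (1110 * 1.84) = 0.001179984332 m^2
d = sqrt(4*A/pi) * 1000
d = 38.8 mm

38.8


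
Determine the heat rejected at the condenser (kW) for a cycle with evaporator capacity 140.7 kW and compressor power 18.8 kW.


Q_cond = Q_evap + W
Q_cond = 140.7 + 18.8
Q_cond = 159.5 kW

159.5


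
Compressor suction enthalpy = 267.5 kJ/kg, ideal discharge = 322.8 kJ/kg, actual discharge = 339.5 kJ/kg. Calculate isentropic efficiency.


dh_ideal = 322.8 - 267.5 = 55.3 kJ/kg
dh_actual = 339.5 - 267.5 = 72.0 kJ/kg
eta_s = dh_ideal / dh_actual = 55.3 / 72.0
eta_s = 0.7681

0.7681


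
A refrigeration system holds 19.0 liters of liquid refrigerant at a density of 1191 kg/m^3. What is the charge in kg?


Charge = V * rho / 1000
Charge = 19.0 * 1191 / 1000
Charge = 22.63 kg

22.63


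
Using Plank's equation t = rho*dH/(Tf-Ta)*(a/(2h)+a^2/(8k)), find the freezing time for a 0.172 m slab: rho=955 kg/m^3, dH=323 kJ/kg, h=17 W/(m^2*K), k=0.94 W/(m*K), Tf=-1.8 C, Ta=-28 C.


dT = -1.8 - (-28) = 26.2 K
term1 = a/(2h) = 0.172/(2*17) = 0.005058823529
term2 = a^2/(8k) = 0.172^2/(8*0.94) = 0.003934042553
t = rho*dH*1000/dT * (term1 + term2)
t = 955*323*1000/26.2 * (0.005058823529 + 0.003934042553)
t = 105877 s

105877


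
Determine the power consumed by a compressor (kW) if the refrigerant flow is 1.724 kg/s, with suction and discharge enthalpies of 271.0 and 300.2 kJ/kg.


dh = 300.2 - 271.0 = 29.2 kJ/kg
W = m_dot * dh = 1.724 * 29.2 = 50.34 kW

50.34


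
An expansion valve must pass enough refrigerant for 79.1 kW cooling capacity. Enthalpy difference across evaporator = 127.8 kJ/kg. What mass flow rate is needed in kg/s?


m_dot = Q / dh
m_dot = 79.1 / 127.8
m_dot = 0.6189 kg/s

0.6189


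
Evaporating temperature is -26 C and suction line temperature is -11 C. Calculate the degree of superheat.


Superheat = T_suction - T_evap
Superheat = -11 - (-26)
Superheat = 15 K

15


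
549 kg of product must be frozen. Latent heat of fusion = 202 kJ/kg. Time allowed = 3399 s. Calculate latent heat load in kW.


Q_lat = m * h_fg / t
Q_lat = 549 * 202 / 3399
Q_lat = 32.63 kW

32.63


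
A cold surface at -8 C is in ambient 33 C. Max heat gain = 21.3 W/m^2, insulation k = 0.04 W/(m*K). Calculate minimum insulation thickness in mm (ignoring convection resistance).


dT = 33 - (-8) = 41 K
thickness = k * dT / q_max * 1000
thickness = 0.04 * 41 / 21.3 * 1000
thickness = 77.0 mm

77.0


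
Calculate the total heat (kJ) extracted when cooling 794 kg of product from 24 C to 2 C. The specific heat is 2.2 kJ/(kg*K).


dT = 24 - (2) = 22 K
Q = m * cp * dT = 794 * 2.2 * 22
Q = 38430 kJ

38430


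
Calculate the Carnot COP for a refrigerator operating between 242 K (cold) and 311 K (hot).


dT = 311 - 242 = 69 K
COP_carnot = T_cold / dT = 242 / 69
COP_carnot = 3.507

3.507


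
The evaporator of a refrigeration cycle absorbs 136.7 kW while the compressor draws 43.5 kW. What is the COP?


COP = Q_evap / W
COP = 136.7 / 43.5
COP = 3.143

3.143


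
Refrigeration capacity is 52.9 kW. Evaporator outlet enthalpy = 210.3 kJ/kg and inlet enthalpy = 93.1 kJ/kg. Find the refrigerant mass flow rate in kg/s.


dh = 210.3 - 93.1 = 117.2 kJ/kg
m_dot = Q / dh = 52.9 / 117.2 = 0.4514 kg/s

0.4514


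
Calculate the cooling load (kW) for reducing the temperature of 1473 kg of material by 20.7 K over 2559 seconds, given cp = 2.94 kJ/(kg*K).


Q = m * cp * dT / t
Q = 1473 * 2.94 * 20.7 / 2559
Q = 35.031 kW

35.031


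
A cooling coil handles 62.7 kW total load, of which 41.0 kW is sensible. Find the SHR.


SHR = Q_sensible / Q_total
SHR = 41.0 / 62.7
SHR = 0.654

0.654


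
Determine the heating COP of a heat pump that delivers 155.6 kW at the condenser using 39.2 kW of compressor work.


COP_hp = Q_cond / W
COP_hp = 155.6 / 39.2
COP_hp = 3.969

3.969


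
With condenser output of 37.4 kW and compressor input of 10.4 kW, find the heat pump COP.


COP_hp = Q_cond / W
COP_hp = 37.4 / 10.4
COP_hp = 3.596

3.596


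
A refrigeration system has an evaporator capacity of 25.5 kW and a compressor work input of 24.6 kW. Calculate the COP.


COP = Q_evap / W
COP = 25.5 / 24.6
COP = 1.037

1.037


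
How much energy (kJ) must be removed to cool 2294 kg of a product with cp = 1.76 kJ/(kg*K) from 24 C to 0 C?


dT = 24 - (0) = 24 K
Q = m * cp * dT = 2294 * 1.76 * 24
Q = 96899 kJ

96899


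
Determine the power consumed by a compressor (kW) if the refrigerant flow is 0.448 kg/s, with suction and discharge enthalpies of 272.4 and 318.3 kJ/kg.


dh = 318.3 - 272.4 = 45.9 kJ/kg
W = m_dot * dh = 0.448 * 45.9 = 20.56 kW

20.56


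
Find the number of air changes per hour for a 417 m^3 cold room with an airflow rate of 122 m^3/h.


ACH = flow / volume
ACH = 122 / 417
ACH = 0.293

0.293


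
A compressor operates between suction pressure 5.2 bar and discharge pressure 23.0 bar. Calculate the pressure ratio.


PR = P_high / P_low
PR = 23.0 / 5.2
PR = 4.423

4.423


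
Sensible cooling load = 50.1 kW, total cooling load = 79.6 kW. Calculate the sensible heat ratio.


SHR = Q_sensible / Q_total
SHR = 50.1 / 79.6
SHR = 0.629

0.629


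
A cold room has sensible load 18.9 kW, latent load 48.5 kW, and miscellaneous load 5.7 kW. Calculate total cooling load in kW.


Q_total = Q_s + Q_l + Q_misc
Q_total = 18.9 + 48.5 + 5.7
Q_total = 73.1 kW

73.1


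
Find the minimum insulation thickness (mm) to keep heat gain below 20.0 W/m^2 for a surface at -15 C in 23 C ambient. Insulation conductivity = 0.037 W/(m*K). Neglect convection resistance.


dT = 23 - (-15) = 38 K
thickness = k * dT / q_max * 1000
thickness = 0.037 * 38 / 20.0 * 1000
thickness = 70.3 mm

70.3


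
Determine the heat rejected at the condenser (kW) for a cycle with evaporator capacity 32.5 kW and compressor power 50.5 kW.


Q_cond = Q_evap + W
Q_cond = 32.5 + 50.5
Q_cond = 83.0 kW

83.0


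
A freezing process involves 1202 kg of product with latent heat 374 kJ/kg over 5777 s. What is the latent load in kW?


Q_lat = m * h_fg / t
Q_lat = 1202 * 374 / 5777
Q_lat = 77.82 kW

77.82


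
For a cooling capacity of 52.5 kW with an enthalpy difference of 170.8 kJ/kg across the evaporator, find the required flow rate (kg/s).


m_dot = Q / dh
m_dot = 52.5 / 170.8
m_dot = 0.3074 kg/s

0.3074


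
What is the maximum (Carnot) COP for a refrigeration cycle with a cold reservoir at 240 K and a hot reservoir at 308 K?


dT = 308 - 240 = 68 K
COP_carnot = T_cold / dT = 240 / 68
COP_carnot = 3.529

3.529


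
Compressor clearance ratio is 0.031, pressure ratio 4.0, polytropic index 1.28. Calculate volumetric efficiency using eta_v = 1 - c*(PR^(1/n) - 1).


PR^(1/n) = 4.0^(1/1.28) = 2.95365229
eta_v = 1 - 0.031 * (2.95365229 - 1)
eta_v = 0.9394

0.9394


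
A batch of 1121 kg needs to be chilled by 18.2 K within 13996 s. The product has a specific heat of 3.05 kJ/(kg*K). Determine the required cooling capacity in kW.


Q = m * cp * dT / t
Q = 1121 * 3.05 * 18.2 / 13996
Q = 4.446 kW

4.446


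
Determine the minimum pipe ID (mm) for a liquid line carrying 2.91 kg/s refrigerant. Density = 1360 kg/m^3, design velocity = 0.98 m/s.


A = m_dot / (rho * v) = 2.91 / (1360 * 0.98) = 0.002183373349 m^2
d = sqrt(4*A/pi) * 1000
d = 52.7 mm

52.7


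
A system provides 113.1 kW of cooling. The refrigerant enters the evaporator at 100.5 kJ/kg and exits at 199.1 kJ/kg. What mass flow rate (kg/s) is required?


dh = 199.1 - 100.5 = 98.6 kJ/kg
m_dot = Q / dh = 113.1 / 98.6 = 1.1471 kg/s

1.1471


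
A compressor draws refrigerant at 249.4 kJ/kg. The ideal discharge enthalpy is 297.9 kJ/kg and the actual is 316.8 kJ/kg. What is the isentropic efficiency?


dh_ideal = 297.9 - 249.4 = 48.5 kJ/kg
dh_actual = 316.8 - 249.4 = 67.4 kJ/kg
eta_s = dh_ideal / dh_actual = 48.5 / 67.4
eta_s = 0.7196

0.7196


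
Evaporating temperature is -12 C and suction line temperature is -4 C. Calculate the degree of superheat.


Superheat = T_suction - T_evap
Superheat = -4 - (-12)
Superheat = 8 K

8


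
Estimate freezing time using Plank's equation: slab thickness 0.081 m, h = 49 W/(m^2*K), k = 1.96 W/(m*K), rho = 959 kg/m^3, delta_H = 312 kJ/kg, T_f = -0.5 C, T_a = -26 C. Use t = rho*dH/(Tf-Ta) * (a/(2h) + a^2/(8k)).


dT = -0.5 - (-26) = 25.5 K
term1 = a/(2h) = 0.081/(2*49) = 0.0008265306122
term2 = a^2/(8k) = 0.081^2/(8*1.96) = 0.0004184311224
t = rho*dH*1000/dT * (term1 + term2)
t = 959*312*1000/25.5 * (0.0008265306122 + 0.0004184311224)
t = 14608 s

14608


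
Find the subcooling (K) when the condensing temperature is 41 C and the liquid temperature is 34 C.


Subcooling = T_cond - T_liquid
Subcooling = 41 - 34
Subcooling = 7 K

7


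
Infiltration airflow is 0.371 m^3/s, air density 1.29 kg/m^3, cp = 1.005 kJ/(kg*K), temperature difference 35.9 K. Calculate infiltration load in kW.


Q = V_dot * rho * cp * dT
Q = 0.371 * 1.29 * 1.005 * 35.9
Q = 17.267 kW

17.267


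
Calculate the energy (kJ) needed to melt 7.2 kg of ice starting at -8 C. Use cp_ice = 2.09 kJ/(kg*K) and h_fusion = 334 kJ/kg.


Sensible heat = cp * dT = 2.09 * 8 = 16.72 kJ/kg
Total per kg = 16.72 + 334 = 350.72 kJ/kg
Q = m * total = 7.2 * 350.72
Q = 2525.2 kJ

2525.2


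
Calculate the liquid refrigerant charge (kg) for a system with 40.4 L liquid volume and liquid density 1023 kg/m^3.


Charge = V * rho / 1000
Charge = 40.4 * 1023 / 1000
Charge = 41.33 kg

41.33


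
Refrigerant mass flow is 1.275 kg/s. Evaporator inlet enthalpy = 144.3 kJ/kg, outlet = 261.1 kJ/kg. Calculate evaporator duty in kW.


dh = 261.1 - 144.3 = 116.8 kJ/kg
Q_evap = m_dot * dh = 1.275 * 116.8
Q_evap = 148.92 kW

148.92


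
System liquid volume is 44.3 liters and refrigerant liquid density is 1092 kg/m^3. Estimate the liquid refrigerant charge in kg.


Charge = V * rho / 1000
Charge = 44.3 * 1092 / 1000
Charge = 48.38 kg

48.38


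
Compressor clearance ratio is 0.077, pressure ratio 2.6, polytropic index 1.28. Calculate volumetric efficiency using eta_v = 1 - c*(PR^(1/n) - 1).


PR^(1/n) = 2.6^(1/1.28) = 2.10958937
eta_v = 1 - 0.077 * (2.10958937 - 1)
eta_v = 0.9146

0.9146


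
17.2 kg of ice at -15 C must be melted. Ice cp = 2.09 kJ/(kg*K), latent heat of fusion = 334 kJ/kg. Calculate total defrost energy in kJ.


Sensible heat = cp * dT = 2.09 * 15 = 31.35 kJ/kg
Total per kg = 31.35 + 334 = 365.35 kJ/kg
Q = m * total = 17.2 * 365.35
Q = 6284.0 kJ

6284.0


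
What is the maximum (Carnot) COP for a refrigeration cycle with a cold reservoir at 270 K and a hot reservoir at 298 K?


dT = 298 - 270 = 28 K
COP_carnot = T_cold / dT = 270 / 28
COP_carnot = 9.643

9.643


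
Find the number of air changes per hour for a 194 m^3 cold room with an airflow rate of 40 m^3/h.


ACH = flow / volume
ACH = 40 / 194
ACH = 0.206

0.206


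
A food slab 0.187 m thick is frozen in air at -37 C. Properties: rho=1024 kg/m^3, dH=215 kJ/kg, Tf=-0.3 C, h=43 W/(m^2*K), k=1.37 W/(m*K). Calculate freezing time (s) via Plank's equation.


dT = -0.3 - (-37) = 36.7 K
term1 = a/(2h) = 0.187/(2*43) = 0.002174418605
term2 = a^2/(8k) = 0.187^2/(8*1.37) = 0.00319060219
t = rho*dH*1000/dT * (term1 + term2)
t = 1024*215*1000/36.7 * (0.002174418605 + 0.00319060219)
t = 32184 s

32184


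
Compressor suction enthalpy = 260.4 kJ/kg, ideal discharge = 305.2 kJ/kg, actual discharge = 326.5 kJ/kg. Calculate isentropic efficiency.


dh_ideal = 305.2 - 260.4 = 44.8 kJ/kg
dh_actual = 326.5 - 260.4 = 66.1 kJ/kg
eta_s = dh_ideal / dh_actual = 44.8 / 66.1
eta_s = 0.6778

0.6778


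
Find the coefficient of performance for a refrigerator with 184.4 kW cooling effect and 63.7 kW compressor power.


COP = Q_evap / W
COP = 184.4 / 63.7
COP = 2.895

2.895


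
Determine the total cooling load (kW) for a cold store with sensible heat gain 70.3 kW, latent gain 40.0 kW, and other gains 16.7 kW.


Q_total = Q_s + Q_l + Q_misc
Q_total = 70.3 + 40.0 + 16.7
Q_total = 127.0 kW

127.0


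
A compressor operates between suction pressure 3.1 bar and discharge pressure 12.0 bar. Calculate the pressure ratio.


PR = P_high / P_low
PR = 12.0 / 3.1
PR = 3.871

3.871


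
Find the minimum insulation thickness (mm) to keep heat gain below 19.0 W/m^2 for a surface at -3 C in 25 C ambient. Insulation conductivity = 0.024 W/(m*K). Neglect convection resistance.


dT = 25 - (-3) = 28 K
thickness = k * dT / q_max * 1000
thickness = 0.024 * 28 / 19.0 * 1000
thickness = 35.4 mm

35.4


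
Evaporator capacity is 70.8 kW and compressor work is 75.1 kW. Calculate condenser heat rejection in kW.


Q_cond = Q_evap + W
Q_cond = 70.8 + 75.1
Q_cond = 145.9 kW

145.9


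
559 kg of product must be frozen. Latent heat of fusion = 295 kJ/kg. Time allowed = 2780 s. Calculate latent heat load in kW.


Q_lat = m * h_fg / t
Q_lat = 559 * 295 / 2780
Q_lat = 59.32 kW

59.32


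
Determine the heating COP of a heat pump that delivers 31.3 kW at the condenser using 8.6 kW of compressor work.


COP_hp = Q_cond / W
COP_hp = 31.3 / 8.6
COP_hp = 3.64

3.64


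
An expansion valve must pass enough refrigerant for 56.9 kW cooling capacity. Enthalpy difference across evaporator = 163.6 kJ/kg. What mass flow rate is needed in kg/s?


m_dot = Q / dh
m_dot = 56.9 / 163.6
m_dot = 0.3478 kg/s

0.3478


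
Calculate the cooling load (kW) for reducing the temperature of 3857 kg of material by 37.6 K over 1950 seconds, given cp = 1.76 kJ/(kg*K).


Q = m * cp * dT / t
Q = 3857 * 1.76 * 37.6 / 1950
Q = 130.893 kW

130.893
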